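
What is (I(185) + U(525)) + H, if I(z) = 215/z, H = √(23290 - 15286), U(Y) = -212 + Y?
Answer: 11624/37 + 2*√2001 ≈ 403.63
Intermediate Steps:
H = 2*√2001 (H = √8004 = 2*√2001 ≈ 89.465)
(I(185) + U(525)) + H = (215/185 + (-212 + 525)) + 2*√2001 = (215*(1/185) + 313) + 2*√2001 = (43/37 + 313) + 2*√2001 = 11624/37 + 2*√2001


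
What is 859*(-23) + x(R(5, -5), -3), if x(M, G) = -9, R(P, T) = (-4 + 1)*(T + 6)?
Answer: -19766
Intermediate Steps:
R(P, T) = -18 - 3*T (R(P, T) = -3*(6 + T) = -18 - 3*T)
859*(-23) + x(R(5, -5), -3) = 859*(-23) - 9 = -19757 - 9 = -19766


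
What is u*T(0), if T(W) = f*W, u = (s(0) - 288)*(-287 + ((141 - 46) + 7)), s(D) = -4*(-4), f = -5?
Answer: 0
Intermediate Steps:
s(D) = 16
u = 50320 (u = (16 - 288)*(-287 + ((141 - 46) + 7)) = -272*(-287 + (95 + 7)) = -272*(-287 + 102) = -272*(-185) = 50320)
T(W) = -5*W
u*T(0) = 50320*(-5*0) = 50320*0 = 0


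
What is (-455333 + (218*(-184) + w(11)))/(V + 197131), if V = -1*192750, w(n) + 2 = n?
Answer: -495436/4381 ≈ -113.09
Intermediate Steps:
w(n) = -2 + n
V = -192750
(-455333 + (218*(-184) + w(11)))/(V + 197131) = (-455333 + (218*(-184) + (-2 + 11)))/(-192750 + 197131) = (-455333 + (-40112 + 9))/4381 = (-455333 - 40103)*(1/4381) = -495436*1/4381 = -495436/4381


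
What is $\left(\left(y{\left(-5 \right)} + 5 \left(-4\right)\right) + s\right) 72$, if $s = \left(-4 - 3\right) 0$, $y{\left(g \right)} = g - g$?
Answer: $-1440$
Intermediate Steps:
$y{\left(g \right)} = 0$
$s = 0$ ($s = \left(-7\right) 0 = 0$)
$\left(\left(y{\left(-5 \right)} + 5 \left(-4\right)\right) + s\right) 72 = \left(\left(0 + 5 \left(-4\right)\right) + 0\right) 72 = \left(\left(0 - 20\right) + 0\right) 72 = \left(-20 + 0\right) 72 = \left(-20\right) 72 = -1440$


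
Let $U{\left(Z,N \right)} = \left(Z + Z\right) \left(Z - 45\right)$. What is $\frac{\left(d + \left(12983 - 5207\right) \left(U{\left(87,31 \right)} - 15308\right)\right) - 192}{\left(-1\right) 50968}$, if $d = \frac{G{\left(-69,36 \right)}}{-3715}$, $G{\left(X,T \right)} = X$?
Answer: $\frac{10047975357}{8232440} \approx 1220.5$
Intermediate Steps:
$U{\left(Z,N \right)} = 2 Z \left(-45 + Z\right)$
$d = \frac{69}{3715}$ ($d = - \frac{69}{-3715} = \left(-69\right) \left(- \frac{1}{3715}\right) = \frac{69}{3715} \approx 0.018573$)
$\frac{\left(d + \left(12983 - 5207\right) \left(U{\left(87,31 \right)} - 15308\right)\right) - 192}{\left(-1\right) 50968} = \frac{\left(\frac{69}{3715} + \left(12983 - 5207\right) \left(2 \cdot 87 \left(-45 + 87\right) - 15308\right)\right) - 192}{\left(-1\right) 50968} = \frac{\left(\frac{69}{3715} + 7776 \left(2 \cdot 87 \cdot 42 - 15308\right)\right) - 192}{-50968} = \left(\left(\frac{69}{3715} + 7776 \left(7308 - 15308\right)\right) - 192\right) \left(- \frac{1}{50968}\right) = \left(\left(\frac{69}{3715} + 7776 \left(-8000\right)\right) - 192\right) \left(- \frac{1}{50968}\right) = \left(\left(\frac{69}{3715} - 62208000\right) - 192\right) \left(- \frac{1}{50968}\right) = \left(- \frac{231102719931}{3715} - 192\right) \left(- \frac{1}{50968}\right) = \left(- \frac{231103433211}{3715}\right) \left(- \frac{1}{50968}\right) = \frac{10047975357}{8232440}$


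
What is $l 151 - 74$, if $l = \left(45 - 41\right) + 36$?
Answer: $5966$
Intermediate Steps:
$l = 40$ ($l = 4 + 36 = 40$)
$l 151 - 74 = 40 \cdot 151 - 74 = 6040 - 74 = 5966$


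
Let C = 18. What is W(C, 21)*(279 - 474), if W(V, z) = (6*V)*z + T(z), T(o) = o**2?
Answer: -528255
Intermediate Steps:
W(V, z) = z**2 + 6*V*z (W(V, z) = (6*V)*z + z**2 = 6*V*z + z**2 = z**2 + 6*V*z)
W(C, 21)*(279 - 474) = (21*(21 + 6*18))*(279 - 474) = (21*(21 + 108))*(-195) = (21*129)*(-195) = 2709*(-195) = -528255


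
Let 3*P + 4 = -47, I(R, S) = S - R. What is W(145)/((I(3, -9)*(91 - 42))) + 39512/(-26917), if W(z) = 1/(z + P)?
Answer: -270350735/184171008 ≈ -1.4679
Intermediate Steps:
P = -17 (P = -4/3 + (1/3)*(-47) = -4/3 - 47/3 = -17)
W(z) = 1/(-17 + z) (W(z) = 1/(z - 17) = 1/(-17 + z))
W(145)/((I(3, -9)*(91 - 42))) + 39512/(-26917) = 1/((-17 + 145)*(((-9 - 1*3)*(91 - 42)))) + 39512/(-26917) = 1/(128*(((-9 - 3)*49))) + 39512*(-1/26917) = 1/(128*((-12*49))) - 3592/2447 = (1/128)/(-588) - 3592/2447 = (1/128)*(-1/588) - 3592/2447 = -1/75264 - 3592/2447 = -270350735/184171008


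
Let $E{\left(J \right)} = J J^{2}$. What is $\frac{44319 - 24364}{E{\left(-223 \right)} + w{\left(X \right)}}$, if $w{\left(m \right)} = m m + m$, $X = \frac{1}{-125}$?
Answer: $- \frac{311796875}{173274484499} \approx -0.0017994$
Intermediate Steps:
$E{\left(J \right)} = J^{3}$
$X = - \frac{1}{125} \approx -0.008$
$w{\left(m \right)} = m + m^{2}$ ($w{\left(m \right)} = m^{2} + m = m + m^{2}$)
$\frac{44319 - 24364}{E{\left(-223 \right)} + w{\left(X \right)}} = \frac{44319 - 24364}{\left(-223\right)^{3} - \frac{1 - \frac{1}{125}}{125}} = \frac{19955}{-11089567 - \frac{124}{15625}} = \frac{19955}{- \frac{173274484499}{15625}} = 19955 \left(- \frac{15625}{173274484499}\right) = - \frac{311796875}{173274484499}$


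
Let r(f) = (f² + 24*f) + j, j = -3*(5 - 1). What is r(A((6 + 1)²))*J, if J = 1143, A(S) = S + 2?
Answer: 4358259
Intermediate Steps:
A(S) = 2 + S
j = -12 (j = -3*4 = -12)
r(f) = -12 + f² + 24*f (r(f) = (f² + 24*f) - 12 = -12 + f² + 24*f)
r(A((6 + 1)²))*J = (-12 + (2 + (6 + 1)²)² + 24*(2 + (6 + 1)²))*1143 = (-12 + (2 + 7²)² + 24*(2 + 7²))*1143 = (-12 + (2 + 49)² + 24*(2 + 49))*1143 = (-12 + 51² + 24*51)*1143 = (-12 + 2601 + 1224)*1143 = 3813*1143 = 4358259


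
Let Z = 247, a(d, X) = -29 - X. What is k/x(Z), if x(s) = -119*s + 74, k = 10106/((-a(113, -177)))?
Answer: 5053/2169606 ≈ 0.0023290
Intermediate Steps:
k = -5053/74 (k = 10106/((-(-29 - 1*(-177)))) = 10106/((-(-29 + 177))) = 10106/((-1*148)) = 10106/(-148) = 10106*(-1/148) = -5053/74 ≈ -68.284)
x(s) = 74 - 119*s
k/x(Z) = -5053/(74*(74 - 119*247)) = -5053/(74*(74 - 29393)) = -5053/74/(-29319) = -5053/74*(-1/29319) = 5053/2169606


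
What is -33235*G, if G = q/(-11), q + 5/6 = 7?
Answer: 1229695/66 ≈ 18632.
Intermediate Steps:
q = 37/6 (q = -⅚ + 7 = 37/6 ≈ 6.1667)
G = -37/66 (G = (37/6)/(-11) = (37/6)*(-1/11) = -37/66 ≈ -0.56061)
-33235*G = -33235*(-37/66) = 1229695/66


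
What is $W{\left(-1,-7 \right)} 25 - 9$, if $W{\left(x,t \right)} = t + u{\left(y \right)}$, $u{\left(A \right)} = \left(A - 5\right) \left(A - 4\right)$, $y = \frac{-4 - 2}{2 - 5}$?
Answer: $-34$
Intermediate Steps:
$y = 2$ ($y = - \frac{6}{-3} = \left(-6\right) \left(- \frac{1}{3}\right) = 2$)
$u{\left(A \right)} = \left(-5 + A\right) \left(-4 + A\right)$
$W{\left(x,t \right)} = 6 + t$ ($W{\left(x,t \right)} = t + \left(20 + 2^{2} - 18\right) = t + \left(20 + 4 - 18\right) = t + 6 = 6 + t$)
$W{\left(-1,-7 \right)} 25 - 9 = \left(6 - 7\right) 25 - 9 = \left(-1\right) 25 - 9 = -25 - 9 = -34$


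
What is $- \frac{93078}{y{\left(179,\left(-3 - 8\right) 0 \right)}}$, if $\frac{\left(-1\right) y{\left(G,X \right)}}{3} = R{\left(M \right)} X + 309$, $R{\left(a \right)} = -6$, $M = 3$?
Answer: $\frac{10342}{103} \approx 100.41$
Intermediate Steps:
$y{\left(G,X \right)} = -927 + 18 X$ ($y{\left(G,X \right)} = - 3 \left(- 6 X + 309\right) = - 3 \left(309 - 6 X\right) = -927 + 18 X$)
$- \frac{93078}{y{\left(179,\left(-3 - 8\right) 0 \right)}} = - \frac{93078}{-927 + 18 \left(-3 - 8\right) 0} = - \frac{93078}{-927 + 18 \left(\left(-11\right) 0\right)} = - \frac{93078}{-927 + 18 \cdot 0} = - \frac{93078}{-927 + 0} = - \frac{93078}{-927} = \left(-93078\right) \left(- \frac{1}{927}\right) = \frac{10342}{103}$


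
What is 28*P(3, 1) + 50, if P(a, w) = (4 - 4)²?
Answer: 50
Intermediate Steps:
P(a, w) = 0 (P(a, w) = 0² = 0)
28*P(3, 1) + 50 = 28*0 + 50 = 0 + 50 = 50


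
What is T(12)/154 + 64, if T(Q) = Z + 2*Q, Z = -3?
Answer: 1411/22 ≈ 64.136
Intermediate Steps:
T(Q) = -3 + 2*Q
T(12)/154 + 64 = (-3 + 2*12)/154 + 64 = (-3 + 24)*(1/154) + 64 = 21*(1/154) + 64 = 3/22 + 64 = 1411/22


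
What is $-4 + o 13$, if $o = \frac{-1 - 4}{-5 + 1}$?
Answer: $\frac{49}{4} \approx 12.25$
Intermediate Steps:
$o = \frac{5}{4}$ ($o = - \frac{5}{-4} = \left(-5\right) \left(- \frac{1}{4}\right) = \frac{5}{4} \approx 1.25$)
$-4 + o 13 = -4 + \frac{5}{4} \cdot 13 = -4 + \frac{65}{4} = \frac{49}{4}$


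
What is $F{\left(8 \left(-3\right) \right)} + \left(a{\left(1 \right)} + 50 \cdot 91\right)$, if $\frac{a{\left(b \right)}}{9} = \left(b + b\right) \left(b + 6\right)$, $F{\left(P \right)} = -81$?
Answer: $4595$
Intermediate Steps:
$a{\left(b \right)} = 18 b \left(6 + b\right)$ ($a{\left(b \right)} = 9 \left(b + b\right) \left(b + 6\right) = 9 \cdot 2 b \left(6 + b\right) = 18 b \left(6 + b\right)$)
$F{\left(8 \left(-3\right) \right)} + \left(a{\left(1 \right)} + 50 \cdot 91\right) = -81 + \left(18 \cdot 1 \left(6 + 1\right) + 50 \cdot 91\right) = -81 + \left(18 \cdot 1 \cdot 7 + 4550\right) = -81 + \left(126 + 4550\right) = -81 + 4676 = 4595$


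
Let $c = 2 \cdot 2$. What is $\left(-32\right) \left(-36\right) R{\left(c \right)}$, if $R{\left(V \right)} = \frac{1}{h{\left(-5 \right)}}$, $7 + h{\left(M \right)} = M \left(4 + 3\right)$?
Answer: $- \frac{192}{7} \approx -27.429$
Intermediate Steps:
$h{\left(M \right)} = -7 + 7 M$ ($h{\left(M \right)} = -7 + M \left(4 + 3\right) = -7 + M 7 = -7 + 7 M$)
$c = 4$
$R{\left(V \right)} = - \frac{1}{42}$ ($R{\left(V \right)} = \frac{1}{-7 + 7 \left(-5\right)} = \frac{1}{-7 - 35} = \frac{1}{-42} = - \frac{1}{42}$)
$\left(-32\right) \left(-36\right) R{\left(c \right)} = \left(-32\right) \left(-36\right) \left(- \frac{1}{42}\right) = 1152 \left(- \frac{1}{42}\right) = - \frac{192}{7}$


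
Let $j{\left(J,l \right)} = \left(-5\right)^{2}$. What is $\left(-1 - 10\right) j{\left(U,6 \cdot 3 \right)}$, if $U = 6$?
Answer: $-275$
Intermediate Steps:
$j{\left(J,l \right)} = 25$
$\left(-1 - 10\right) j{\left(U,6 \cdot 3 \right)} = \left(-1 - 10\right) 25 = \left(-11\right) 25 = -275$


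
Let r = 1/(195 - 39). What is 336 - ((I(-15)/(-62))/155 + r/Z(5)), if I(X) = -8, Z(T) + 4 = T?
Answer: 251853451/749580 ≈ 335.99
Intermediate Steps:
Z(T) = -4 + T
r = 1/156 ≈ 0.0064103
336 - ((I(-15)/(-62))/155 + r/Z(5)) = 336 - (-8/(-62)/155 + 1/(156*(-4 + 5))) = 336 - (-8*(-1/62)*(1/155) + (1/156)/1) = 336 - ((4/31)*(1/155) + (1/156)*1) = 336 - (4/4805 + 1/156) = 336 - 1*5429/749580 = 336 - 5429/749580 = 251853451/749580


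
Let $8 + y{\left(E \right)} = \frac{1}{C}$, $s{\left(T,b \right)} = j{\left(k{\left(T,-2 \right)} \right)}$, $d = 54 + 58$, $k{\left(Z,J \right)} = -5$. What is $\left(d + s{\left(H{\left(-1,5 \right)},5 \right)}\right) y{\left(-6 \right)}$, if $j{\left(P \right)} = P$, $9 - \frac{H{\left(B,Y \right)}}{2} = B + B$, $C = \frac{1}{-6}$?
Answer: $-1498$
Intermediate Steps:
$C = - \frac{1}{6} \approx -0.16667$
$H{\left(B,Y \right)} = 18 - 4 B$ ($H{\left(B,Y \right)} = 18 - 2 \left(B + B\right) = 18 - 2 \cdot 2 B = 18 - 4 B$)
$d = 112$
$s{\left(T,b \right)} = -5$
$y{\left(E \right)} = -14$ ($y{\left(E \right)} = -8 + \frac{1}{- \frac{1}{6}} = -8 - 6 = -14$)
$\left(d + s{\left(H{\left(-1,5 \right)},5 \right)}\right) y{\left(-6 \right)} = \left(112 - 5\right) \left(-14\right) = 107 \left(-14\right) = -1498$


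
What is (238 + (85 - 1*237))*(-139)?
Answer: -11954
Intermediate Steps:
(238 + (85 - 1*237))*(-139) = (238 + (85 - 237))*(-139) = (238 - 152)*(-139) = 86*(-139) = -11954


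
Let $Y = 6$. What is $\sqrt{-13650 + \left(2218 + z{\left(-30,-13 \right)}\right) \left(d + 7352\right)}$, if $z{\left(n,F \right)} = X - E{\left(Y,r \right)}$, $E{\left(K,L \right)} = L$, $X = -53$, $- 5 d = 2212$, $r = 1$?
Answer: $\frac{\sqrt{373468110}}{5} \approx 3865.1$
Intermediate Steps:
$d = - \frac{2212}{5}$ ($d = \left(- \frac{1}{5}\right) 2212 = - \frac{2212}{5} \approx -442.4$)
$z{\left(n,F \right)} = -54$ ($z{\left(n,F \right)} = -53 - 1 = -54$)
$\sqrt{-13650 + \left(2218 + z{\left(-30,-13 \right)}\right) \left(d + 7352\right)} = \sqrt{-13650 + \left(2218 - 54\right) \left(- \frac{2212}{5} + 7352\right)} = \sqrt{-13650 + 2164 \cdot \frac{34548}{5}} = \sqrt{-13650 + \frac{74761872}{5}} = \sqrt{\frac{74693622}{5}} = \frac{\sqrt{373468110}}{5}$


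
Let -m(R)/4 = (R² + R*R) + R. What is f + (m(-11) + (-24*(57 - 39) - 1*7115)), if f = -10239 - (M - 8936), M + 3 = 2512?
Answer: -12283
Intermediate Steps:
M = 2509 (M = -3 + 2512 = 2509)
m(R) = -8*R² - 4*R (m(R) = -4*((R² + R*R) + R) = -4*((R² + R²) + R) = -4*(2*R² + R) = -4*(R + 2*R²) = -8*R² - 4*R)
f = -3812 (f = -10239 - (2509 - 8936) = -10239 - 1*(-6427) = -10239 + 6427 = -3812)
f + (m(-11) + (-24*(57 - 39) - 1*7115)) = -3812 + (-4*(-11)*(1 + 2*(-11)) + (-24*(57 - 39) - 1*7115)) = -3812 + (-4*(-11)*(1 - 22) + (-24*18 - 7115)) = -3812 + (-4*(-11)*(-21) + (-432 - 7115)) = -3812 + (-924 - 7547) = -3812 - 8471 = -12283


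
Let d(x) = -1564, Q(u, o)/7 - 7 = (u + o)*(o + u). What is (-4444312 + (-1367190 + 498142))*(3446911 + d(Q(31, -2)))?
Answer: -18306368935920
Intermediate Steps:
Q(u, o) = 49 + 7*(o + u)² (Q(u, o) = 49 + 7*((u + o)*(o + u)) = 49 + 7*((o + u)*(o + u)) = 49 + 7*(o + u)²)
(-4444312 + (-1367190 + 498142))*(3446911 + d(Q(31, -2))) = (-4444312 + (-1367190 + 498142))*(3446911 - 1564) = (-4444312 - 869048)*3445347 = -5313360*3445347 = -18306368935920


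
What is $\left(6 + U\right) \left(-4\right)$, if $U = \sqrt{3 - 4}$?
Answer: $-24 - 4 i \approx -24.0 - 4.0 i$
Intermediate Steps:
$U = i$ ($U = \sqrt{-1} = i \approx 1.0 i$)
$\left(6 + U\right) \left(-4\right) = \left(6 + i\right) \left(-4\right) = -24 - 4 i$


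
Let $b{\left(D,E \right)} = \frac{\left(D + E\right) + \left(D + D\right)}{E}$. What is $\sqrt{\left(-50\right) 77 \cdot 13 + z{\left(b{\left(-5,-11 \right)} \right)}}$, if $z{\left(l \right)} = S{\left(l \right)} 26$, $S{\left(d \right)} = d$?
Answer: $\frac{i \sqrt{6048614}}{11} \approx 223.58 i$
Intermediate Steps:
$b{\left(D,E \right)} = \frac{E + 3 D}{E}$ ($b{\left(D,E \right)} = \frac{\left(D + E\right) + 2 D}{E} = \frac{E + 3 D}{E}$)
$z{\left(l \right)} = 26 l$ ($z{\left(l \right)} = l 26 = 26 l$)
$\sqrt{\left(-50\right) 77 \cdot 13 + z{\left(b{\left(-5,-11 \right)} \right)}} = \sqrt{\left(-50\right) 77 \cdot 13 + 26 \frac{-11 + 3 \left(-5\right)}{-11}} = \sqrt{\left(-3850\right) 13 + 26 \left(- \frac{-11 - 15}{11}\right)} = \sqrt{-50050 + 26 \left(\left(- \frac{1}{11}\right) \left(-26\right)\right)} = \sqrt{-50050 + 26 \cdot \frac{26}{11}} = \sqrt{-50050 + \frac{676}{11}} = \sqrt{- \frac{549874}{11}} = \frac{i \sqrt{6048614}}{11}$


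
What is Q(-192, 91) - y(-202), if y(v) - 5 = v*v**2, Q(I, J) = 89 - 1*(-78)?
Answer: 8242570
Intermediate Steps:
Q(I, J) = 167 (Q(I, J) = 89 + 78 = 167)
y(v) = 5 + v**3 (y(v) = 5 + v*v**2 = 5 + v**3)
Q(-192, 91) - y(-202) = 167 - (5 + (-202)**3) = 167 - (5 - 8242408) = 167 - 1*(-8242403) = 167 + 8242403 = 8242570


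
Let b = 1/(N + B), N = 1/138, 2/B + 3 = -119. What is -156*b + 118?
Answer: 1322294/77 ≈ 17173.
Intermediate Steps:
B = -1/61 (B = 2/(-3 - 119) = 2/(-122) = 2*(-1/122) = -1/61 ≈ -0.016393)
N = 1/138 ≈ 0.0072464
b = -8418/77 (b = 1/(1/138 - 1/61) = 1/(-77/8418) = -8418/77 ≈ -109.32)
-156*b + 118 = -156*(-8418/77) + 118 = 1313208/77 + 118 = 1322294/77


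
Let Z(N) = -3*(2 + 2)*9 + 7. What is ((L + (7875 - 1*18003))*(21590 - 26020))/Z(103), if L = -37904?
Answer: -212781760/101 ≈ -2.1068e+6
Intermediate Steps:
Z(N) = -101 (Z(N) = -3*4*9 + 7 = -12*9 + 7 = -108 + 7 = -101)
((L + (7875 - 1*18003))*(21590 - 26020))/Z(103) = ((-37904 + (7875 - 1*18003))*(21590 - 26020))/(-101) = ((-37904 + (7875 - 18003))*(-4430))*(-1/101) = ((-37904 - 10128)*(-4430))*(-1/101) = -48032*(-4430)*(-1/101) = 212781760*(-1/101) = -212781760/101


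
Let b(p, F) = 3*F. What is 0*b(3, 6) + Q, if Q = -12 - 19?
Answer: -31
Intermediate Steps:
Q = -31
0*b(3, 6) + Q = 0*(3*6) - 31 = 0*18 - 31 = 0 - 31 = -31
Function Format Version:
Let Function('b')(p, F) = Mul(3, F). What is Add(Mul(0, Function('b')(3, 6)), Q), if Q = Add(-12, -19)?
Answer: -31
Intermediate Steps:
Q = -31
Add(Mul(0, Function('b')(3, 6)), Q) = Add(Mul(0, Mul(3, 6)), -31) = Add(Mul(0, 18), -31) = Add(0, -31) = -31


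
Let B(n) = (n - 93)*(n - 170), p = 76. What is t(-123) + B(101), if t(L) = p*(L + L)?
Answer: -19248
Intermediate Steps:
t(L) = 152*L (t(L) = 76*(L + L) = 76*(2*L) = 152*L)
B(n) = (-170 + n)*(-93 + n) (B(n) = (-93 + n)*(-170 + n) = (-170 + n)*(-93 + n))
t(-123) + B(101) = 152*(-123) + (15810 + 101**2 - 263*101) = -18696 + (15810 + 10201 - 26563) = -18696 - 552 = -19248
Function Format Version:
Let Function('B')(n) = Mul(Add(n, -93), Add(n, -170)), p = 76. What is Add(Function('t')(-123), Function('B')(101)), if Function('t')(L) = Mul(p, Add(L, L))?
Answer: -19248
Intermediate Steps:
Function('t')(L) = Mul(152, L) (Function('t')(L) = Mul(76, Add(L, L)) = Mul(76, Mul(2, L)) = Mul(152, L))
Function('B')(n) = Mul(Add(-170, n), Add(-93, n)) (Function('B')(n) = Mul(Add(-93, n), Add(-170, n)) = Mul(Add(-170, n), Add(-93, n)))
Add(Function('t')(-123), Function('B')(101)) = Add(Mul(152, -123), Add(15810, Pow(101, 2), Mul(-263, 101))) = Add(-18696, Add(15810, 10201, -26563)) = Add(-18696, -552) = -19248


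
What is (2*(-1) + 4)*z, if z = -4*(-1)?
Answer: 8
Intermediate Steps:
z = 4
(2*(-1) + 4)*z = (2*(-1) + 4)*4 = (-2 + 4)*4 = 2*4 = 8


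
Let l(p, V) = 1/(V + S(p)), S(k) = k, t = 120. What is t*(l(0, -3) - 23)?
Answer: -2800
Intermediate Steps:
l(p, V) = 1/(V + p)
t*(l(0, -3) - 23) = 120*(1/(-3 + 0) - 23) = 120*(1/(-3) - 23) = 120*(-1/3 - 23) = 120*(-70/3) = -2800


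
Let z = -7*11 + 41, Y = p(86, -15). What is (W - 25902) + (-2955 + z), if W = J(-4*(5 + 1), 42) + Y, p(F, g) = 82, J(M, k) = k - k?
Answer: -28811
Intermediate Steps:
J(M, k) = 0
Y = 82
z = -36 (z = -77 + 41 = -36)
W = 82 (W = 0 + 82 = 82)
(W - 25902) + (-2955 + z) = (82 - 25902) + (-2955 - 36) = -25820 - 2991 = -28811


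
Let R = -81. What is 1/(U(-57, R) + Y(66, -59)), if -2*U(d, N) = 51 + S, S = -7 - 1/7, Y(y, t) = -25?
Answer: -14/657 ≈ -0.021309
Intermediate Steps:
S = -50/7 (S = -7 - 1*⅐ = -7 - ⅐ = -50/7 ≈ -7.1429)
U(d, N) = -307/14 (U(d, N) = -(51 - 50/7)/2 = -½*307/7 = -307/14)
1/(U(-57, R) + Y(66, -59)) = 1/(-307/14 - 25) = 1/(-657/14) = -14/657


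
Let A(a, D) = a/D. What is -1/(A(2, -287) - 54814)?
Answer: 287/15731620 ≈ 1.8244e-5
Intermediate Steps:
-1/(A(2, -287) - 54814) = -1/(2/(-287) - 54814) = -1/(2*(-1/287) - 54814) = -1/(-2/287 - 54814) = -1/(-15731620/287) = -1*(-287/15731620) = 287/15731620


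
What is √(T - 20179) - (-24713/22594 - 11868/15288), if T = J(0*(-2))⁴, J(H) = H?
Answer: 1035189/553553 + I*√20179 ≈ 1.8701 + 142.05*I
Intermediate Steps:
T = 0 (T = (0*(-2))⁴ = 0⁴ = 0)
√(T - 20179) - (-24713/22594 - 11868/15288) = √(0 - 20179) - (-24713/22594 - 11868/15288) = √(-20179) - (-24713*1/22594 - 11868*1/15288) = I*√20179 - (-1901/1738 - 989/1274) = I*√20179 - 1*(-1035189/553553) = I*√20179 + 1035189/553553 = 1035189/553553 + I*√20179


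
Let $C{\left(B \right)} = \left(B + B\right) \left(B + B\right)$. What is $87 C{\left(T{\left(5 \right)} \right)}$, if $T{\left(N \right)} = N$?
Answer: $8700$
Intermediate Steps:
$C{\left(B \right)} = 4 B^{2}$ ($C{\left(B \right)} = 2 B 2 B = 4 B^{2}$)
$87 C{\left(T{\left(5 \right)} \right)} = 87 \cdot 4 \cdot 5^{2} = 87 \cdot 4 \cdot 25 = 87 \cdot 100 = 8700$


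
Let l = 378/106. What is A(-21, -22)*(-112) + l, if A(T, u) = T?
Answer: 124845/53 ≈ 2355.6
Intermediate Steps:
l = 189/53 (l = 378*(1/106) = 189/53 ≈ 3.5660)
A(-21, -22)*(-112) + l = -21*(-112) + 189/53 = 2352 + 189/53 = 124845/53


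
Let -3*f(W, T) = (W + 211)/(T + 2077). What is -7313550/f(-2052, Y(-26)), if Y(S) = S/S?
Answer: -45592670700/1841 ≈ -2.4765e+7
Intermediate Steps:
Y(S) = 1
f(W, T) = -(211 + W)/(3*(2077 + T)) (f(W, T) = -(W + 211)/(3*(T + 2077)) = -(211 + W)/(3*(2077 + T)))
-7313550/f(-2052, Y(-26)) = -7313550*3*(2077 + 1)/(-211 - 1*(-2052)) = -7313550*6234/(-211 + 2052) = -7313550/((⅓)*(1/2078)*1841) = -7313550/1841/6234 = -7313550*6234/1841 = -45592670700/1841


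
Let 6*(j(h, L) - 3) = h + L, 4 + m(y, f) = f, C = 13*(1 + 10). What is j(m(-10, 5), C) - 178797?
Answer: -178770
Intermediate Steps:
C = 143 (C = 13*11 = 143)
m(y, f) = -4 + f
j(h, L) = 3 + L/6 + h/6 (j(h, L) = 3 + (h + L)/6 = 3 + (L + h)/6 = 3 + (L/6 + h/6) = 3 + L/6 + h/6)
j(m(-10, 5), C) - 178797 = (3 + (⅙)*143 + (-4 + 5)/6) - 178797 = (3 + 143/6 + (⅙)*1) - 178797 = (3 + 143/6 + ⅙) - 178797 = 27 - 178797 = -178770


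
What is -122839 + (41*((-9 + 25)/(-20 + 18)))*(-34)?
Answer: -111687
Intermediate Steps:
-122839 + (41*((-9 + 25)/(-20 + 18)))*(-34) = -122839 + (41*(16/(-2)))*(-34) = -122839 + (41*(16*(-1/2)))*(-34) = -122839 + (41*(-8))*(-34) = -122839 - 328*(-34) = -122839 + 11152 = -111687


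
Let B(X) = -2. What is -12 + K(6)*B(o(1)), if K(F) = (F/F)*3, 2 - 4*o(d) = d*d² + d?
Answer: -18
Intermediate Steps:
o(d) = ½ - d/4 - d³/4 (o(d) = ½ - (d*d² + d)/4 = ½ - (d³ + d)/4 = ½ - (d + d³)/4 = ½ + (-d/4 - d³/4) = ½ - d/4 - d³/4)
K(F) = 3 (K(F) = 1*3 = 3)
-12 + K(6)*B(o(1)) = -12 + 3*(-2) = -12 - 6 = -18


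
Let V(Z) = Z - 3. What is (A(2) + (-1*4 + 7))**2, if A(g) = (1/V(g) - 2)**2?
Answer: 144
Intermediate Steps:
V(Z) = -3 + Z
A(g) = (-2 + 1/(-3 + g))**2 (A(g) = (1/(-3 + g) - 2)**2 = (-2 + 1/(-3 + g))**2)
(A(2) + (-1*4 + 7))**2 = ((-7 + 2*2)**2/(-3 + 2)**2 + (-1*4 + 7))**2 = ((-7 + 4)**2/(-1)**2 + (-4 + 7))**2 = ((-3)**2*1 + 3)**2 = (9*1 + 3)**2 = (9 + 3)**2 = 12**2 = 144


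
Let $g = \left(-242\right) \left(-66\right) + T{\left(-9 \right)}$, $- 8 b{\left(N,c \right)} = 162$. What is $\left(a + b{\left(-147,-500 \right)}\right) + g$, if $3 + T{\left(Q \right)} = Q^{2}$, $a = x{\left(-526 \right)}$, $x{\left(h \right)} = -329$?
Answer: $\frac{62803}{4} \approx 15701.0$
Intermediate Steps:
$b{\left(N,c \right)} = - \frac{81}{4}$ ($b{\left(N,c \right)} = \left(- \frac{1}{8}\right) 162 = - \frac{81}{4}$)
$a = -329$
$T{\left(Q \right)} = -3 + Q^{2}$
$g = 16050$ ($g = \left(-242\right) \left(-66\right) - \left(3 - \left(-9\right)^{2}\right) = 15972 + \left(-3 + 81\right) = 15972 + 78 = 16050$)
$\left(a + b{\left(-147,-500 \right)}\right) + g = \left(-329 - \frac{81}{4}\right) + 16050 = - \frac{1397}{4} + 16050 = \frac{62803}{4}$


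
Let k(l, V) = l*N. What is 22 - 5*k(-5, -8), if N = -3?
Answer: -53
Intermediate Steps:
k(l, V) = -3*l (k(l, V) = l*(-3) = -3*l)
22 - 5*k(-5, -8) = 22 - (-15)*(-5) = 22 - 5*15 = 22 - 75 = -53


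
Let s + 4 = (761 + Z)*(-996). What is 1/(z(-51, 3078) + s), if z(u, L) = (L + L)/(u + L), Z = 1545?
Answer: -1009/2317448968 ≈ -4.3539e-7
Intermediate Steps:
z(u, L) = 2*L/(L + u) (z(u, L) = (2*L)/(L + u) = 2*L/(L + u))
s = -2296780 (s = -4 + (761 + 1545)*(-996) = -4 + 2306*(-996) = -4 - 2296776 = -2296780)
1/(z(-51, 3078) + s) = 1/(2*3078/(3078 - 51) - 2296780) = 1/(2*3078/3027 - 2296780) = 1/(2*3078*(1/3027) - 2296780) = 1/(2052/1009 - 2296780) = 1/(-2317448968/1009) = -1009/2317448968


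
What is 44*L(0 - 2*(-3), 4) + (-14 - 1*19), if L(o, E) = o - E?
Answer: 55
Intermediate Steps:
44*L(0 - 2*(-3), 4) + (-14 - 1*19) = 44*((0 - 2*(-3)) - 1*4) + (-14 - 1*19) = 44*((0 + 6) - 4) + (-14 - 19) = 44*(6 - 4) - 33 = 44*2 - 33 = 88 - 33 = 55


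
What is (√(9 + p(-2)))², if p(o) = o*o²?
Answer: 1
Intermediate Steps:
p(o) = o³
(√(9 + p(-2)))² = (√(9 + (-2)³))² = (√(9 - 8))² = (√1)² = 1² = 1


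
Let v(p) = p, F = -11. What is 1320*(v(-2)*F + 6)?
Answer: 36960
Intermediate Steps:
1320*(v(-2)*F + 6) = 1320*(-2*(-11) + 6) = 1320*(22 + 6) = 1320*28 = 36960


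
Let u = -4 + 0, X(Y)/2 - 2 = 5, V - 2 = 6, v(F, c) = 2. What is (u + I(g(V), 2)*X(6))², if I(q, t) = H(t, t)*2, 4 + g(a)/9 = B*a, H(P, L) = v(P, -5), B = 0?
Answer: 2704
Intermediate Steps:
H(P, L) = 2
V = 8 (V = 2 + 6 = 8)
X(Y) = 14 (X(Y) = 4 + 2*5 = 4 + 10 = 14)
u = -4
g(a) = -36 (g(a) = -36 + 9*(0*a) = -36 + 9*0 = -36 + 0 = -36)
I(q, t) = 4 (I(q, t) = 2*2 = 4)
(u + I(g(V), 2)*X(6))² = (-4 + 4*14)² = (-4 + 56)² = 52² = 2704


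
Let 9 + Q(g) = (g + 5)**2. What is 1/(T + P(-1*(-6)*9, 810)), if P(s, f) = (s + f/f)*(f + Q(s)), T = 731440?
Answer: 1/966950 ≈ 1.0342e-6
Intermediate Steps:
Q(g) = -9 + (5 + g)**2 (Q(g) = -9 + (g + 5)**2 = -9 + (5 + g)**2)
P(s, f) = (1 + s)*(-9 + f + (5 + s)**2) (P(s, f) = (s + f/f)*(f + (-9 + (5 + s)**2)) = (s + 1)*(-9 + f + (5 + s)**2) = (1 + s)*(-9 + f + (5 + s)**2))
1/(T + P(-1*(-6)*9, 810)) = 1/(731440 + (16 + 810 + (-1*(-6)*9)**3 + 11*(-1*(-6)*9)**2 + 26*(-1*(-6)*9) + 810*(-1*(-6)*9))) = 1/(731440 + (16 + 810 + (6*9)**3 + 11*(6*9)**2 + 26*(6*9) + 810*(6*9))) = 1/(731440 + (16 + 810 + 54**3 + 11*54**2 + 26*54 + 810*54)) = 1/(731440 + (16 + 810 + 157464 + 11*2916 + 1404 + 43740)) = 1/(731440 + (16 + 810 + 157464 + 32076 + 1404 + 43740)) = 1/(731440 + 235510) = 1/966950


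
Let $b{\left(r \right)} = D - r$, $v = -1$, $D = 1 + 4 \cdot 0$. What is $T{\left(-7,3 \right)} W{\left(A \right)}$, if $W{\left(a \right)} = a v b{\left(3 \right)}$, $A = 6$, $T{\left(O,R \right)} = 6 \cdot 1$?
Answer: $72$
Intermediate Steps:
$T{\left(O,R \right)} = 6$
$D = 1$ ($D = 1 + 0 = 1$)
$b{\left(r \right)} = 1 - r$
$W{\left(a \right)} = 2 a$ ($W{\left(a \right)} = a \left(-1\right) \left(1 - 3\right) = - a \left(1 - 3\right) = - a \left(-2\right) = 2 a$)
$T{\left(-7,3 \right)} W{\left(A \right)} = 6 \cdot 2 \cdot 6 = 6 \cdot 12 = 72$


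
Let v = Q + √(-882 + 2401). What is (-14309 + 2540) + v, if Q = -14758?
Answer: -26527 + 7*√31 ≈ -26488.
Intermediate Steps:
v = -14758 + 7*√31 (v = -14758 + √(-882 + 2401) = -14758 + √1519 = -14758 + 7*√31 ≈ -14719.)
(-14309 + 2540) + v = (-14309 + 2540) + (-14758 + 7*√31) = -11769 + (-14758 + 7*√31) = -26527 + 7*√31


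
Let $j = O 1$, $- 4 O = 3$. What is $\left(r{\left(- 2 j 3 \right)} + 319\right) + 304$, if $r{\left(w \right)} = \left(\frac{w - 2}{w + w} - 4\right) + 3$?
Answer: $\frac{11201}{18} \approx 622.28$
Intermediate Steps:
$O = - \frac{3}{4}$ ($O = \left(- \frac{1}{4}\right) 3 = - \frac{3}{4} \approx -0.75$)
$j = - \frac{3}{4}$ ($j = \left(- \frac{3}{4}\right) 1 = - \frac{3}{4} \approx -0.75$)
$r{\left(w \right)} = -1 + \frac{-2 + w}{2 w}$ ($r{\left(w \right)} = \left(\frac{-2 + w}{2 w} - 4\right) + 3 = \left(-4 + \frac{-2 + w}{2 w}\right) + 3 = -1 + \frac{-2 + w}{2 w}$)
$\left(r{\left(- 2 j 3 \right)} + 319\right) + 304 = \left(\frac{-2 - \left(-2\right) \left(- \frac{3}{4}\right) 3}{2 \left(-2\right) \left(- \frac{3}{4}\right) 3} + 319\right) + 304 = \left(\frac{-2 - \frac{3}{2} \cdot 3}{2 \cdot \frac{3}{2} \cdot 3} + 319\right) + 304 = \left(\frac{-2 - \frac{9}{2}}{2 \cdot \frac{9}{2}} + 319\right) + 304 = \left(\frac{1}{2} \cdot \frac{2}{9} \left(-2 - \frac{9}{2}\right) + 319\right) + 304 = \left(\frac{1}{2} \cdot \frac{2}{9} \left(- \frac{13}{2}\right) + 319\right) + 304 = \left(- \frac{13}{18} + 319\right) + 304 = \frac{5729}{18} + 304 = \frac{11201}{18}$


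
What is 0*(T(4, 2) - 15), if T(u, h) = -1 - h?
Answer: 0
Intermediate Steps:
0*(T(4, 2) - 15) = 0*((-1 - 1*2) - 15) = 0*((-1 - 2) - 15) = 0*(-3 - 15) = 0*(-18) = 0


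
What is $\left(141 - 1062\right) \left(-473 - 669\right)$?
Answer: $1051782$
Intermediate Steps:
$\left(141 - 1062\right) \left(-473 - 669\right) = \left(-921\right) \left(-1142\right) = 1051782$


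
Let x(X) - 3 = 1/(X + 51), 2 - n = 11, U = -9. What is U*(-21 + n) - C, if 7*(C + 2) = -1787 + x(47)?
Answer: 361423/686 ≈ 526.86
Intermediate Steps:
n = -9 (n = 2 - 1*11 = 2 - 11 = -9)
x(X) = 3 + 1/(51 + X) (x(X) = 3 + 1/(X + 51) = 3 + 1/(51 + X))
C = -176203/686 (C = -2 + (-1787 + (154 + 3*47)/(51 + 47))/7 = -2 + (-1787 + (154 + 141)/98)/7 = -2 + (-1787 + (1/98)*295)/7 = -2 + (-1787 + 295/98)/7 = -2 + (⅐)*(-174831/98) = -2 - 174831/686 = -176203/686 ≈ -256.86)
U*(-21 + n) - C = -9*(-21 - 9) - 1*(-176203/686) = -9*(-30) + 176203/686 = 270 + 176203/686 = 361423/686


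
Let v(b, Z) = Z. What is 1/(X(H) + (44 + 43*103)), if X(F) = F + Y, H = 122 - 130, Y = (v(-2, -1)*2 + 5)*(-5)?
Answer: 1/4450 ≈ 0.00022472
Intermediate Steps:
Y = -15 (Y = (-1*2 + 5)*(-5) = (-2 + 5)*(-5) = 3*(-5) = -15)
H = -8
X(F) = -15 + F (X(F) = F - 15 = -15 + F)
1/(X(H) + (44 + 43*103)) = 1/((-15 - 8) + (44 + 43*103)) = 1/(-23 + (44 + 4429)) = 1/(-23 + 4473) = 1/4450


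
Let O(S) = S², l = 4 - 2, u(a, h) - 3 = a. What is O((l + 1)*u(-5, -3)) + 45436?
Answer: 45472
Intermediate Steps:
u(a, h) = 3 + a
l = 2
O((l + 1)*u(-5, -3)) + 45436 = ((2 + 1)*(3 - 5))² + 45436 = (3*(-2))² + 45436 = (-6)² + 45436 = 36 + 45436 = 45472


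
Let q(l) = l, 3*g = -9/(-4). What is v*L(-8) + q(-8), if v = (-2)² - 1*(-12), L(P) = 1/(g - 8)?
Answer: -296/29 ≈ -10.207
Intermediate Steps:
g = ¾ (g = (-9/(-4))/3 = (-9*(-¼))/3 = (⅓)*(9/4) = ¾ ≈ 0.75000)
L(P) = -4/29 (L(P) = 1/(¾ - 8) = 1/(-29/4) = -4/29)
v = 16 (v = 4 + 12 = 16)
v*L(-8) + q(-8) = 16*(-4/29) - 8 = -64/29 - 8 = -296/29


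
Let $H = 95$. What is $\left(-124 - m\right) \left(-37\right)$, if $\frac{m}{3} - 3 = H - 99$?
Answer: $4477$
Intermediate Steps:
$m = -3$ ($m = 9 + 3 \left(95 - 99\right) = 9 + 3 \left(-4\right) = 9 - 12 = -3$)
$\left(-124 - m\right) \left(-37\right) = \left(-124 - -3\right) \left(-37\right) = \left(-124 + 3\right) \left(-37\right) = \left(-121\right) \left(-37\right) = 4477$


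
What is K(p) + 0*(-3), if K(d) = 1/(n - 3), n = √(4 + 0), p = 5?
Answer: -1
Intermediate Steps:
n = 2 (n = √4 = 2)
K(d) = -1 (K(d) = 1/(2 - 3) = 1/(-1) = -1)
K(p) + 0*(-3) = -1 + 0*(-3) = -1 + 0 = -1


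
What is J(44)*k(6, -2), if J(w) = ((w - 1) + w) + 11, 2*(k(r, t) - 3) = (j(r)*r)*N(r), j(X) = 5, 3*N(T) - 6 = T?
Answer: 6174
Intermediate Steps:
N(T) = 2 + T/3
k(r, t) = 3 + 5*r*(2 + r/3)/2 (k(r, t) = 3 + ((5*r)*(2 + r/3))/2 = 3 + (5*r*(2 + r/3))/2 = 3 + 5*r*(2 + r/3)/2)
J(w) = 10 + 2*w (J(w) = ((-1 + w) + w) + 11 = (-1 + 2*w) + 11 = 10 + 2*w)
J(44)*k(6, -2) = (10 + 2*44)*(3 + (⅚)*6*(6 + 6)) = (10 + 88)*(3 + (⅚)*6*12) = 98*(3 + 60) = 98*63 = 6174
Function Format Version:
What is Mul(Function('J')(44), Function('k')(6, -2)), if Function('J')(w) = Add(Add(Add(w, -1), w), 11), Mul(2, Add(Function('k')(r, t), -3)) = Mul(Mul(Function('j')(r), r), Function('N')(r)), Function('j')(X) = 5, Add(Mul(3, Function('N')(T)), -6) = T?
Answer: 6174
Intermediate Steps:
Function('N')(T) = Add(2, Mul(Rational(1, 3), T))
Function('k')(r, t) = Add(3, Mul(Rational(5, 2), r, Add(2, Mul(Rational(1, 3), r)))) (Function('k')(r, t) = Add(3, Mul(Rational(1, 2), Mul(Mul(5, r), Add(2, Mul(Rational(1, 3), r))))) = Add(3, Mul(Rational(1, 2), Mul(5, r, Add(2, Mul(Rational(1, 3), r))))) = Add(3, Mul(Rational(5, 2), r, Add(2, Mul(Rational(1, 3), r)))))
Function('J')(w) = Add(10, Mul(2, w)) (Function('J')(w) = Add(Add(Add(-1, w), w), 11) = Add(Add(-1, Mul(2, w)), 11) = Add(10, Mul(2, w)))
Mul(Function('J')(44), Function('k')(6, -2)) = Mul(Add(10, Mul(2, 44)), Add(3, Mul(Rational(5, 6), 6, Add(6, 6)))) = Mul(Add(10, 88), Add(3, Mul(Rational(5, 6), 6, 12))) = Mul(98, Add(3, 60)) = Mul(98, 63) = 6174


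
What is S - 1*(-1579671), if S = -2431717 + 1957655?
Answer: 1105609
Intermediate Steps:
S = -474062
S - 1*(-1579671) = -474062 - 1*(-1579671) = -474062 + 1579671 = 1105609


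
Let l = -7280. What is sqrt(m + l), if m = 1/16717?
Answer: I*sqrt(2034454871203)/16717 ≈ 85.323*I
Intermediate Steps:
m = 1/16717 ≈ 5.9819e-5
sqrt(m + l) = sqrt(1/16717 - 7280) = sqrt(-121699759/16717) = I*sqrt(2034454871203)/16717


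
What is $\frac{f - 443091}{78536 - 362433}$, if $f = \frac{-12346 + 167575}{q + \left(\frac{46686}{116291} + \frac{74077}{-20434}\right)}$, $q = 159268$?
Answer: $\frac{55897186484613902531}{35814490608864343591} \approx 1.5607$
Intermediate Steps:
$f = \frac{122956388682442}{126153114012703}$ ($f = \frac{-12346 + 167575}{159268 + \left(\frac{46686}{116291} + \frac{74077}{-20434}\right)} = \frac{155229}{159268 + \left(46686 \cdot \frac{1}{116291} + 74077 \left(- \frac{1}{20434}\right)\right)} = \frac{155229}{159268 + \left(\frac{46686}{116291} - \frac{74077}{20434}\right)} = \frac{155229}{159268 - \frac{7660506683}{2376290294}} = \frac{155229}{\frac{378459342038109}{2376290294}} = 155229 \cdot \frac{2376290294}{378459342038109} = \frac{122956388682442}{126153114012703} \approx 0.97466$)
$\frac{f - 443091}{78536 - 362433} = \frac{\frac{122956388682442}{126153114012703} - 443091}{78536 - 362433} = - \frac{55897186484613902531}{126153114012703 \left(-283897\right)} = \left(- \frac{55897186484613902531}{126153114012703}\right) \left(- \frac{1}{283897}\right) = \frac{55897186484613902531}{35814490608864343591}$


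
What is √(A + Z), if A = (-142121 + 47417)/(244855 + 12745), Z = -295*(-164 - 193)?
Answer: √272986058541/1610 ≈ 324.52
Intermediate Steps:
Z = 105315 (Z = -295*(-357) = 105315)
A = -5919/16100 (A = -94704/257600 = -94704*1/257600 = -5919/16100 ≈ -0.36764)
√(A + Z) = √(-5919/16100 + 105315) = √(1695565581/16100) = √272986058541/1610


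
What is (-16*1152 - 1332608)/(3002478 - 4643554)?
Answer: 337760/410269 ≈ 0.82327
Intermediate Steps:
(-16*1152 - 1332608)/(3002478 - 4643554) = (-18432 - 1332608)/(-1641076) = -1351040*(-1/1641076) = 337760/410269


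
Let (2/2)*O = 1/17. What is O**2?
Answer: 1/289 ≈ 0.0034602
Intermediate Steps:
O = 1/17 ≈ 0.058824
O**2 = (1/17)**2 = 1/289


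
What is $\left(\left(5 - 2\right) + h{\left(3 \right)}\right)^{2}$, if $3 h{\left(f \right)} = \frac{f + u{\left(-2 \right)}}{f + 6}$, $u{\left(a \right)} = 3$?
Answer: $\frac{841}{81} \approx 10.383$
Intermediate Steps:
$h{\left(f \right)} = \frac{3 + f}{3 \left(6 + f\right)}$ ($h{\left(f \right)} = \frac{\left(f + 3\right) \frac{1}{f + 6}}{3} = \frac{\left(3 + f\right) \frac{1}{6 + f}}{3} = \frac{\frac{1}{6 + f} \left(3 + f\right)}{3} = \frac{3 + f}{3 \left(6 + f\right)}$)
$\left(\left(5 - 2\right) + h{\left(3 \right)}\right)^{2} = \left(\left(5 - 2\right) + \frac{3 + 3}{3 \left(6 + 3\right)}\right)^{2} = \left(3 + \frac{1}{3} \cdot \frac{1}{9} \cdot 6\right)^{2} = \left(3 + \frac{2}{9}\right)^{2} = \left(\frac{29}{9}\right)^{2} = \frac{841}{81}$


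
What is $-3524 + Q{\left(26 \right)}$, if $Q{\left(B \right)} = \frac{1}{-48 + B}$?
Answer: $- \frac{77529}{22} \approx -3524.0$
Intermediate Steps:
$-3524 + Q{\left(26 \right)} = -3524 + \frac{1}{-48 + 26} = -3524 + \frac{1}{-22} = -3524 - \frac{1}{22} = - \frac{77529}{22}$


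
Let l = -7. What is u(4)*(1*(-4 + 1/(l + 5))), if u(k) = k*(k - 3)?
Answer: -18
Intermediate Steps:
u(k) = k*(-3 + k)
u(4)*(1*(-4 + 1/(l + 5))) = (4*(-3 + 4))*(1*(-4 + 1/(-7 + 5))) = (4*1)*(1*(-4 + 1/(-2))) = 4*(1*(-4 - 1/2)) = 4*(1*(-9/2)) = 4*(-9/2) = -18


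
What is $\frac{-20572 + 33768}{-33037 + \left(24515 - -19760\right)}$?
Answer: $\frac{6598}{5619} \approx 1.1742$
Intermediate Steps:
$\frac{-20572 + 33768}{-33037 + \left(24515 - -19760\right)} = \frac{13196}{-33037 + \left(24515 + 19760\right)} = \frac{13196}{-33037 + 44275} = \frac{13196}{11238} = 13196 \cdot \frac{1}{11238} = \frac{6598}{5619}$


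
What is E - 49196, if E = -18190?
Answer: -67386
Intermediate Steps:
E - 49196 = -18190 - 49196 = -67386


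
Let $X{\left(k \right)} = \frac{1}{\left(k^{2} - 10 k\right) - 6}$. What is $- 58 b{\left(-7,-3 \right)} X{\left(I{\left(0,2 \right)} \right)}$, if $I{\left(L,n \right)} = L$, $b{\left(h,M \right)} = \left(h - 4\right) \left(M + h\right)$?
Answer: $\frac{3190}{3} \approx 1063.3$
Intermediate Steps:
$b{\left(h,M \right)} = \left(-4 + h\right) \left(M + h\right)$
$X{\left(k \right)} = \frac{1}{-6 + k^{2} - 10 k}$
$- 58 b{\left(-7,-3 \right)} X{\left(I{\left(0,2 \right)} \right)} = \frac{\left(-58\right) \left(\left(-7\right)^{2} - -12 - -28 - -21\right)}{-6 + 0^{2} - 0} = \frac{\left(-58\right) \left(49 + 12 + 28 + 21\right)}{-6 + 0 + 0} = \frac{\left(-58\right) 110}{-6} = \left(-6380\right) \left(- \frac{1}{6}\right) = \frac{3190}{3}$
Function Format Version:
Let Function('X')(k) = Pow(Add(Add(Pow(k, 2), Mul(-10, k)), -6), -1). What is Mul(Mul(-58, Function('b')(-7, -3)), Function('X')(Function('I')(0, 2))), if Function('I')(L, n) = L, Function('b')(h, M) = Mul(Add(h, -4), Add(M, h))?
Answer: Rational(3190, 3) ≈ 1063.3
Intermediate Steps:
Function('b')(h, M) = Mul(Add(-4, h), Add(M, h))
Function('X')(k) = Pow(Add(-6, Pow(k, 2), Mul(-10, k)), -1)
Mul(Mul(-58, Function('b')(-7, -3)), Function('X')(Function('I')(0, 2))) = Mul(Mul(-58, Add(Pow(-7, 2), Mul(-4, -3), Mul(-4, -7), Mul(-3, -7))), Pow(Add(-6, Pow(0, 2), Mul(-10, 0)), -1)) = Mul(Mul(-58, Add(49, 12, 28, 21)), Pow(Add(-6, 0, 0), -1)) = Mul(Mul(-58, 110), Pow(-6, -1)) = Mul(-6380, Rational(-1, 6)) = Rational(3190, 3)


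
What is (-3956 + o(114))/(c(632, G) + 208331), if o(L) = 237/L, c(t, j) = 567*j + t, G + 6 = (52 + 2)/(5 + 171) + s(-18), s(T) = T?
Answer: -6610956/326924431 ≈ -0.020222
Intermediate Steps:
G = -2085/88 (G = -6 + ((52 + 2)/(5 + 171) - 18) = -6 + (54/176 - 18) = -6 + (54*(1/176) - 18) = -6 + (27/88 - 18) = -6 - 1557/88 = -2085/88 ≈ -23.693)
c(t, j) = t + 567*j
(-3956 + o(114))/(c(632, G) + 208331) = (-3956 + 237/114)/((632 + 567*(-2085/88)) + 208331) = (-3956 + 237*(1/114))/((632 - 1182195/88) + 208331) = (-3956 + 79/38)/(-1126579/88 + 208331) = -150249/(38*17206549/88) = -150249/38*88/17206549 = -6610956/326924431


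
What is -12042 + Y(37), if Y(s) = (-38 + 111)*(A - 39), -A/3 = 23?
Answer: -19926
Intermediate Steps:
A = -69 (A = -3*23 = -69)
Y(s) = -7884 (Y(s) = (-38 + 111)*(-69 - 39) = 73*(-108) = -7884)
-12042 + Y(37) = -12042 - 7884 = -19926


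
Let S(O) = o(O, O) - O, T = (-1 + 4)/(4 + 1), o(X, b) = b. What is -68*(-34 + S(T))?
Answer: 2312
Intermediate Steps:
T = ⅗ (T = 3/5 = 3*(⅕) = ⅗ ≈ 0.60000)
S(O) = 0 (S(O) = O - O = 0)
-68*(-34 + S(T)) = -68*(-34 + 0) = -68*(-34) = 2312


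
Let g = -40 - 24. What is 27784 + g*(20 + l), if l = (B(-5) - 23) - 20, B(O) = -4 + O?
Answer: 29832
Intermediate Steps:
g = -64
l = -52 (l = ((-4 - 5) - 23) - 20 = (-9 - 23) - 20 = -32 - 20 = -52)
27784 + g*(20 + l) = 27784 - 64*(20 - 52) = 27784 - 64*(-32) = 27784 + 2048 = 29832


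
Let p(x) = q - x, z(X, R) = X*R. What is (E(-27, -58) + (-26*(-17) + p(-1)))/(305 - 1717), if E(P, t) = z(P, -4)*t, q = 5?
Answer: 1454/353 ≈ 4.1190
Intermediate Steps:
z(X, R) = R*X
p(x) = 5 - x
E(P, t) = -4*P*t (E(P, t) = (-4*P)*t = -4*P*t)
(E(-27, -58) + (-26*(-17) + p(-1)))/(305 - 1717) = (-4*(-27)*(-58) + (-26*(-17) + (5 - 1*(-1))))/(305 - 1717) = (-6264 + (442 + (5 + 1)))/(-1412) = (-6264 + (442 + 6))*(-1/1412) = (-6264 + 448)*(-1/1412) = -5816*(-1/1412) = 1454/353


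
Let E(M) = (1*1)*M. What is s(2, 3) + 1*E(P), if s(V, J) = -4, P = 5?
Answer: 1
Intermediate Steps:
E(M) = M (E(M) = 1*M = M)
s(2, 3) + 1*E(P) = -4 + 1*5 = -4 + 5 = 1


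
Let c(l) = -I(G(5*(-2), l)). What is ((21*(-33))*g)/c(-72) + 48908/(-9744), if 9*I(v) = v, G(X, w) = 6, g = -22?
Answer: -55721111/2436 ≈ -22874.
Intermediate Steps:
I(v) = v/9
c(l) = -2/3 (c(l) = -6/9 = -1*2/3 = -2/3)
((21*(-33))*g)/c(-72) + 48908/(-9744) = ((21*(-33))*(-22))/(-2/3) + 48908/(-9744) = -693*(-22)*(-3/2) + 48908*(-1/9744) = 15246*(-3/2) - 12227/2436 = -22869 - 12227/2436 = -55721111/2436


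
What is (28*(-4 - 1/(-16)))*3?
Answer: -1323/4 ≈ -330.75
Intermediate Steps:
(28*(-4 - 1/(-16)))*3 = (28*(-4 - 1*(-1/16)))*3 = (28*(-4 + 1/16))*3 = (28*(-63/16))*3 = -441/4*3 = -1323/4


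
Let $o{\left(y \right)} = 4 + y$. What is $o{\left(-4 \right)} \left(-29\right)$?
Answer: $0$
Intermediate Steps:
$o{\left(-4 \right)} \left(-29\right) = \left(4 - 4\right) \left(-29\right) = 0 \left(-29\right) = 0$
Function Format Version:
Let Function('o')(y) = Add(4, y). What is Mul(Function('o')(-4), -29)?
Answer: 0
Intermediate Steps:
Mul(Function('o')(-4), -29) = Mul(Add(4, -4), -29) = Mul(0, -29) = 0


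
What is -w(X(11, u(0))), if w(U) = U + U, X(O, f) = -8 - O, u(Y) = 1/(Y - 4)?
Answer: 38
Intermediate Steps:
u(Y) = 1/(-4 + Y)
w(U) = 2*U
-w(X(11, u(0))) = -2*(-8 - 1*11) = -2*(-8 - 11) = -2*(-19) = -1*(-38) = 38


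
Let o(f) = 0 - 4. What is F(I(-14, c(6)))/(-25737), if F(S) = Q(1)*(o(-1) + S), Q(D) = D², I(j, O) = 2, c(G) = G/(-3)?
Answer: 2/25737 ≈ 7.7709e-5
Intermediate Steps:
o(f) = -4
c(G) = -G/3 (c(G) = G*(-⅓) = -G/3)
F(S) = -4 + S (F(S) = 1²*(-4 + S) = 1*(-4 + S) = -4 + S)
F(I(-14, c(6)))/(-25737) = (-4 + 2)/(-25737) = -2*(-1/25737) = 2/25737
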